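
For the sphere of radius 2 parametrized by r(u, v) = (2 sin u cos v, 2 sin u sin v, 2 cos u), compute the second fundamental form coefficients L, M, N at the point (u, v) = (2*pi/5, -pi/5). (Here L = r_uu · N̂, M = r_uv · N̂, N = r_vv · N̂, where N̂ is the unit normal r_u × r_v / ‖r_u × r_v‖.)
L = -2;  M = 0;  N = -5/4 - sqrt(5)/4

Compute the unit normal N̂(u, v) = (sin(u)^2*cos(v)/Abs(sin(u)), sin(u)^2*sin(v)/Abs(sin(u)), sin(2*u)/(2*Abs(sin(u)))), and the second partials r_uu, r_uv, r_vv. Take dot products:
  L(u, v) = r_uu · N̂ = -2*sin(u)/Abs(sin(u)),
  M(u, v) = r_uv · N̂ = 0,
  N(u, v) = r_vv · N̂ = -2*sin(u)^3/Abs(sin(u)).
Evaluating at (u, v) = (2*pi/5, -pi/5):
  L = -2, M = 0, N = -5/4 - sqrt(5)/4.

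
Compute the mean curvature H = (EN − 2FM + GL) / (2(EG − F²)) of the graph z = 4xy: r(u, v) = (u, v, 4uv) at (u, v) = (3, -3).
H = 576/4913

With E = 16*v^2 + 1, F = 16*u*v, G = 16*u^2 + 1, L = 0, M = 4/sqrt(16*u^2 + 16*v^2 + 1), N = 0, assemble
  H = (EN − 2FM + GL) / (2(EG − F²)) = -64*u*v/(16*u^2 + 16*v^2 + 1)^(3/2).
At (u, v) = (3, -3): H = 576/4913.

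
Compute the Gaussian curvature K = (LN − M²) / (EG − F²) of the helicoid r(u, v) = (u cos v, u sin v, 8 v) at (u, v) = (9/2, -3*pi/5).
K = -1024/113569

Coefficients of the first fundamental form: E = 1, F = 0, G = u^2 + 64.
Coefficients of the second fundamental form: L = 0, M = -8/sqrt(u^2 + 64), N = 0.
Assemble K = (LN − M²)/(EG − F²) = -64/(u^2 + 64)^2. At (u, v) = (9/2, -3*pi/5): K = -1024/113569.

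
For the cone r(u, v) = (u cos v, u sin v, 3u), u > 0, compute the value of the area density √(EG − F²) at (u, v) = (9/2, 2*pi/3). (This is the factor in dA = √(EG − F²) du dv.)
√(EG − F²)|_{(9/2, 2*pi/3)} = 9*sqrt(10)/2

E = 10, F = 0, G = u^2, so EG − F² = 10*u^2. Taking the positive square root: √(EG − F²) = sqrt(10)*Abs(u). At (u, v) = (9/2, 2*pi/3): 9*sqrt(10)/2.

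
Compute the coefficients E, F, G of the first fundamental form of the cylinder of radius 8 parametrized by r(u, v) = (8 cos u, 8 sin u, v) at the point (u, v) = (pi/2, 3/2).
E = 64;  F = 0;  G = 1

Partials: r_u = (-8*sin(u), 8*cos(u), 0), r_v = (0, 0, 1). As functions of (u, v):
  E = r_u · r_u = 64,
  F = r_u · r_v = 0,
  G = r_v · r_v = 1.
Evaluating at (u, v) = (pi/2, 3/2): E = 64, F = 0, G = 1.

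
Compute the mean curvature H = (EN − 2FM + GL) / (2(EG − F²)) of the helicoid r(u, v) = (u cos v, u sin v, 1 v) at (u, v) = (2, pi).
H = 0

With E = 1, F = 0, G = u^2 + 1, L = 0, M = -1/sqrt(u^2 + 1), N = 0, assemble
  H = (EN − 2FM + GL) / (2(EG − F²)) = 0.
At (u, v) = (2, pi): H = 0.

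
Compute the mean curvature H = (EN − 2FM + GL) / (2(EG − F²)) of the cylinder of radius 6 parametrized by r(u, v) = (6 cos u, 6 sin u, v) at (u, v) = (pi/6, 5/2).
H = -1/12

With E = 36, F = 0, G = 1, L = -6, M = 0, N = 0, assemble
  H = (EN − 2FM + GL) / (2(EG − F²)) = -1/12.
At (u, v) = (pi/6, 5/2): H = -1/12.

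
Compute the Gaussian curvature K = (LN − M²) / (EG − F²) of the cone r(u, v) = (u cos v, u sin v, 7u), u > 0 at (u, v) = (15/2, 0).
K = 0

Coefficients of the first fundamental form: E = 50, F = 0, G = u^2.
Coefficients of the second fundamental form: L = 0, M = 0, N = 7*sqrt(2)*u^2/(10*Abs(u)).
Assemble K = (LN − M²)/(EG − F²) = 0. At (u, v) = (15/2, 0): K = 0.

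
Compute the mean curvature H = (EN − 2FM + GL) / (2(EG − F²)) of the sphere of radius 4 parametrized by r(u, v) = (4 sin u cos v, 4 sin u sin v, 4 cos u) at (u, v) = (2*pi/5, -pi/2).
H = -1/4

With E = 16, F = 0, G = 16*sin(u)^2, L = -4*sin(u)/Abs(sin(u)), M = 0, N = -4*sin(u)^3/Abs(sin(u)), assemble
  H = (EN − 2FM + GL) / (2(EG − F²)) = -sin(u)/(4*Abs(sin(u))).
At (u, v) = (2*pi/5, -pi/2): H = -1/4.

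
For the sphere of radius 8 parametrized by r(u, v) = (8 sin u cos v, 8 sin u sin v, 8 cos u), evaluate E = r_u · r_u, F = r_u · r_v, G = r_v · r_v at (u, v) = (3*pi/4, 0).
E = 64;  F = 0;  G = 32

Partials: r_u = (8*cos(u)*cos(v), 8*sin(v)*cos(u), -8*sin(u)), r_v = (-8*sin(u)*sin(v), 8*sin(u)*cos(v), 0). As functions of (u, v):
  E = r_u · r_u = 64,
  F = r_u · r_v = 0,
  G = r_v · r_v = 64*sin(u)^2.
Evaluating at (u, v) = (3*pi/4, 0): E = 64, F = 0, G = 32.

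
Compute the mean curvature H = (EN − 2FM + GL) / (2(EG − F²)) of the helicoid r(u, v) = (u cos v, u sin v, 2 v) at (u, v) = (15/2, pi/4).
H = 0

With E = 1, F = 0, G = u^2 + 4, L = 0, M = -2/sqrt(u^2 + 4), N = 0, assemble
  H = (EN − 2FM + GL) / (2(EG − F²)) = 0.
At (u, v) = (15/2, pi/4): H = 0.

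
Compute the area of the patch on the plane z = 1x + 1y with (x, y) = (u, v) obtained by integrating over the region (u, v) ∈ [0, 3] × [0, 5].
Area = 15*sqrt(3)

Area = ∫∫ √(EG − F²) du dv with √(EG − F²) = sqrt(3). Integrating over [0, 3] × [0, 5] gives 15*sqrt(3).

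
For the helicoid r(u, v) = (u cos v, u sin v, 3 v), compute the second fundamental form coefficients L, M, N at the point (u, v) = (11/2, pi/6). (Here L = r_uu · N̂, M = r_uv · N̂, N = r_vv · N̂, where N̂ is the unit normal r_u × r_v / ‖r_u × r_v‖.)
L = 0;  M = -6*sqrt(157)/157;  N = 0

Compute the unit normal N̂(u, v) = (3*sin(v)/sqrt(u^2 + 9), -3*cos(v)/sqrt(u^2 + 9), u/sqrt(u^2 + 9)), and the second partials r_uu, r_uv, r_vv. Take dot products:
  L(u, v) = r_uu · N̂ = 0,
  M(u, v) = r_uv · N̂ = -3/sqrt(u^2 + 9),
  N(u, v) = r_vv · N̂ = 0.
Evaluating at (u, v) = (11/2, pi/6):
  L = 0, M = -6*sqrt(157)/157, N = 0.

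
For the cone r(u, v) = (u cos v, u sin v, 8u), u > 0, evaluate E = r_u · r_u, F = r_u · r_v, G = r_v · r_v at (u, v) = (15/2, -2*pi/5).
E = 65;  F = 0;  G = 225/4

Partials: r_u = (cos(v), sin(v), 8), r_v = (-u*sin(v), u*cos(v), 0). As functions of (u, v):
  E = r_u · r_u = 65,
  F = r_u · r_v = 0,
  G = r_v · r_v = u^2.
Evaluating at (u, v) = (15/2, -2*pi/5): E = 65, F = 0, G = 225/4.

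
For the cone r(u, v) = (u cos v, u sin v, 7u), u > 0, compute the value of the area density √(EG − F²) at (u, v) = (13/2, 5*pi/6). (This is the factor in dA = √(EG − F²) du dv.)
√(EG − F²)|_{(13/2, 5*pi/6)} = 65*sqrt(2)/2

E = 50, F = 0, G = u^2, so EG − F² = 50*u^2. Taking the positive square root: √(EG − F²) = 5*sqrt(2)*Abs(u). At (u, v) = (13/2, 5*pi/6): 65*sqrt(2)/2.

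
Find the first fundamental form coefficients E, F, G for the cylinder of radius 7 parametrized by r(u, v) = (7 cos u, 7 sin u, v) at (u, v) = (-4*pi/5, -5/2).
E = 49;  F = 0;  G = 1

Partials: r_u = (-7*sin(u), 7*cos(u), 0), r_v = (0, 0, 1). As functions of (u, v):
  E = r_u · r_u = 49,
  F = r_u · r_v = 0,
  G = r_v · r_v = 1.
Evaluating at (u, v) = (-4*pi/5, -5/2): E = 49, F = 0, G = 1.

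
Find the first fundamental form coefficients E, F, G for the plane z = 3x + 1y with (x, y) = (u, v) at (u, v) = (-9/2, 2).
E = 10;  F = 3;  G = 2

Partials: r_u = (1, 0, 3), r_v = (0, 1, 1). As functions of (u, v):
  E = r_u · r_u = 10,
  F = r_u · r_v = 3,
  G = r_v · r_v = 2.
Evaluating at (u, v) = (-9/2, 2): E = 10, F = 3, G = 2.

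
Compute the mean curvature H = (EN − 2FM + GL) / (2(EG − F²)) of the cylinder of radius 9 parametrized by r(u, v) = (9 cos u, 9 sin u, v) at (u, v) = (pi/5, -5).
H = -1/18

With E = 81, F = 0, G = 1, L = -9, M = 0, N = 0, assemble
  H = (EN − 2FM + GL) / (2(EG − F²)) = -1/18.
At (u, v) = (pi/5, -5): H = -1/18.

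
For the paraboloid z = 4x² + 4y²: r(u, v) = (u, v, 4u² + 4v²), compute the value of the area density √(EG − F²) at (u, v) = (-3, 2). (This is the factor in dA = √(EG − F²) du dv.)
√(EG − F²)|_{(-3, 2)} = 7*sqrt(17)

E = 64*u^2 + 1, F = 64*u*v, G = 64*v^2 + 1, so EG − F² = 64*u^2 + 64*v^2 + 1. Taking the positive square root: √(EG − F²) = sqrt(64*u^2 + 64*v^2 + 1). At (u, v) = (-3, 2): 7*sqrt(17).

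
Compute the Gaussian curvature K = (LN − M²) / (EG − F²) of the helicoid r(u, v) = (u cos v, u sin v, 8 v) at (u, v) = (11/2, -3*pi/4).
K = -1024/142129

Coefficients of the first fundamental form: E = 1, F = 0, G = u^2 + 64.
Coefficients of the second fundamental form: L = 0, M = -8/sqrt(u^2 + 64), N = 0.
Assemble K = (LN − M²)/(EG − F²) = -64/(u^2 + 64)^2. At (u, v) = (11/2, -3*pi/4): K = -1024/142129.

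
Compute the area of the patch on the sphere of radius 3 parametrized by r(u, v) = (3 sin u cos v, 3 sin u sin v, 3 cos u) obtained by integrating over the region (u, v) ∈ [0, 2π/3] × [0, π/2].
Area = 27*pi/4

Area = ∫∫ √(EG − F²) du dv with √(EG − F²) = 9*Abs(sin(u)). Integrating over [0, 2π/3] × [0, π/2] gives 27*pi/4.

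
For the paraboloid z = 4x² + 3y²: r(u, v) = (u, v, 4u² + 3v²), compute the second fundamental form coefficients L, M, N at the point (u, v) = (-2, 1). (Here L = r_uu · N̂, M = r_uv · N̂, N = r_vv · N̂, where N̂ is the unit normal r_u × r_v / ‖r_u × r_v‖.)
L = 8*sqrt(293)/293;  M = 0;  N = 6*sqrt(293)/293

Compute the unit normal N̂(u, v) = (-8*u/sqrt(64*u^2 + 36*v^2 + 1), -6*v/sqrt(64*u^2 + 36*v^2 + 1), 1/sqrt(64*u^2 + 36*v^2 + 1)), and the second partials r_uu, r_uv, r_vv. Take dot products:
  L(u, v) = r_uu · N̂ = 8/sqrt(64*u^2 + 36*v^2 + 1),
  M(u, v) = r_uv · N̂ = 0,
  N(u, v) = r_vv · N̂ = 6/sqrt(64*u^2 + 36*v^2 + 1).
Evaluating at (u, v) = (-2, 1):
  L = 8*sqrt(293)/293, M = 0, N = 6*sqrt(293)/293.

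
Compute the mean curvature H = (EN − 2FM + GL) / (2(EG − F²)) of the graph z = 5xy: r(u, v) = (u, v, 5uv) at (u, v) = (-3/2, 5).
H = 7500*sqrt(2729)/7447441

With E = 25*v^2 + 1, F = 25*u*v, G = 25*u^2 + 1, L = 0, M = 5/sqrt(25*u^2 + 25*v^2 + 1), N = 0, assemble
  H = (EN − 2FM + GL) / (2(EG − F²)) = -125*u*v/(25*u^2 + 25*v^2 + 1)^(3/2).
At (u, v) = (-3/2, 5): H = 7500*sqrt(2729)/7447441.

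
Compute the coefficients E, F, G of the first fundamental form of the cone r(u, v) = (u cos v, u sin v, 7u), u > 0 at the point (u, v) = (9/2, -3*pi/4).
E = 50;  F = 0;  G = 81/4

Partials: r_u = (cos(v), sin(v), 7), r_v = (-u*sin(v), u*cos(v), 0). As functions of (u, v):
  E = r_u · r_u = 50,
  F = r_u · r_v = 0,
  G = r_v · r_v = u^2.
Evaluating at (u, v) = (9/2, -3*pi/4): E = 50, F = 0, G = 81/4.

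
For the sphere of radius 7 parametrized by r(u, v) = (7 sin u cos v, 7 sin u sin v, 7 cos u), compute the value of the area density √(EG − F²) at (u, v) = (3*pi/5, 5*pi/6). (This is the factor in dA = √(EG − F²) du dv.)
√(EG − F²)|_{(3*pi/5, 5*pi/6)} = 49*sqrt(2*sqrt(5) + 10)/4

E = 49, F = 0, G = 49*sin(u)^2, so EG − F² = 2401*sin(u)^2. Taking the positive square root: √(EG − F²) = 49*Abs(sin(u)). At (u, v) = (3*pi/5, 5*pi/6): 49*sqrt(2*sqrt(5) + 10)/4.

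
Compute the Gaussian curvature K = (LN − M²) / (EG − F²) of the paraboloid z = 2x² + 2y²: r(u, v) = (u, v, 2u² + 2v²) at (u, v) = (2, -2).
K = 16/16641

Coefficients of the first fundamental form: E = 16*u^2 + 1, F = 16*u*v, G = 16*v^2 + 1.
Coefficients of the second fundamental form: L = 4/sqrt(16*u^2 + 16*v^2 + 1), M = 0, N = 4/sqrt(16*u^2 + 16*v^2 + 1).
Assemble K = (LN − M²)/(EG − F²) = 16/(256*u^4 + 512*u^2*v^2 + 32*u^2 + 256*v^4 + 32*v^2 + 1). At (u, v) = (2, -2): K = 16/16641.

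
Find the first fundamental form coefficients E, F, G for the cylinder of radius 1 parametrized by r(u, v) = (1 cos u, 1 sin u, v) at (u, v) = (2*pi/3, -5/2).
E = 1;  F = 0;  G = 1

Partials: r_u = (-sin(u), cos(u), 0), r_v = (0, 0, 1). As functions of (u, v):
  E = r_u · r_u = 1,
  F = r_u · r_v = 0,
  G = r_v · r_v = 1.
Evaluating at (u, v) = (2*pi/3, -5/2): E = 1, F = 0, G = 1.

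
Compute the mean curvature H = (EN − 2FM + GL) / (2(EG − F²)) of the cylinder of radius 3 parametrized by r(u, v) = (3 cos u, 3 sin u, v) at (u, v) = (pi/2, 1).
H = -1/6

With E = 9, F = 0, G = 1, L = -3, M = 0, N = 0, assemble
  H = (EN − 2FM + GL) / (2(EG − F²)) = -1/6.
At (u, v) = (pi/2, 1): H = -1/6.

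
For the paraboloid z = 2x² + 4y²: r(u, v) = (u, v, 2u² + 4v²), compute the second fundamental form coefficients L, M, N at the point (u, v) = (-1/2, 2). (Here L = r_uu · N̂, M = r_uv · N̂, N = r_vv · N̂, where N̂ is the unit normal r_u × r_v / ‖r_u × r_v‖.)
L = 4*sqrt(29)/87;  M = 0;  N = 8*sqrt(29)/87

Compute the unit normal N̂(u, v) = (-4*u/sqrt(16*u^2 + 64*v^2 + 1), -8*v/sqrt(16*u^2 + 64*v^2 + 1), 1/sqrt(16*u^2 + 64*v^2 + 1)), and the second partials r_uu, r_uv, r_vv. Take dot products:
  L(u, v) = r_uu · N̂ = 4/sqrt(16*u^2 + 64*v^2 + 1),
  M(u, v) = r_uv · N̂ = 0,
  N(u, v) = r_vv · N̂ = 8/sqrt(16*u^2 + 64*v^2 + 1).
Evaluating at (u, v) = (-1/2, 2):
  L = 4*sqrt(29)/87, M = 0, N = 8*sqrt(29)/87.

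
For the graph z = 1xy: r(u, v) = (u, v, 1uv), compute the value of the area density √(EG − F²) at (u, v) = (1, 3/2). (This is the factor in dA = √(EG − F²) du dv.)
√(EG − F²)|_{(1, 3/2)} = sqrt(17)/2

E = v^2 + 1, F = u*v, G = u^2 + 1, so EG − F² = u^2 + v^2 + 1. Taking the positive square root: √(EG − F²) = sqrt(u^2 + v^2 + 1). At (u, v) = (1, 3/2): sqrt(17)/2.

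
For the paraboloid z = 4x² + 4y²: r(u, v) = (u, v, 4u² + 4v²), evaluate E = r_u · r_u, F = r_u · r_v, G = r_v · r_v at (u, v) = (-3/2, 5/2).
E = 145;  F = -240;  G = 401

Partials: r_u = (1, 0, 8*u), r_v = (0, 1, 8*v). As functions of (u, v):
  E = r_u · r_u = 64*u^2 + 1,
  F = r_u · r_v = 64*u*v,
  G = r_v · r_v = 64*v^2 + 1.
Evaluating at (u, v) = (-3/2, 5/2): E = 145, F = -240, G = 401.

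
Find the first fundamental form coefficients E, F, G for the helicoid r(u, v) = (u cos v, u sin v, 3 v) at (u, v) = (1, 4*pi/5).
E = 1;  F = 0;  G = 10

Partials: r_u = (cos(v), sin(v), 0), r_v = (-u*sin(v), u*cos(v), 3). As functions of (u, v):
  E = r_u · r_u = 1,
  F = r_u · r_v = 0,
  G = r_v · r_v = u^2 + 9.
Evaluating at (u, v) = (1, 4*pi/5): E = 1, F = 0, G = 10.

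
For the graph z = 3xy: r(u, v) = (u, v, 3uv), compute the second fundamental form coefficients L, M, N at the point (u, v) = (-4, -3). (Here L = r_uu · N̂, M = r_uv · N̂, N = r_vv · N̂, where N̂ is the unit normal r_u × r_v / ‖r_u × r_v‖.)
L = 0;  M = 3*sqrt(226)/226;  N = 0

Compute the unit normal N̂(u, v) = (-3*v/sqrt(9*u^2 + 9*v^2 + 1), -3*u/sqrt(9*u^2 + 9*v^2 + 1), 1/sqrt(9*u^2 + 9*v^2 + 1)), and the second partials r_uu, r_uv, r_vv. Take dot products:
  L(u, v) = r_uu · N̂ = 0,
  M(u, v) = r_uv · N̂ = 3/sqrt(9*u^2 + 9*v^2 + 1),
  N(u, v) = r_vv · N̂ = 0.
Evaluating at (u, v) = (-4, -3):
  L = 0, M = 3*sqrt(226)/226, N = 0.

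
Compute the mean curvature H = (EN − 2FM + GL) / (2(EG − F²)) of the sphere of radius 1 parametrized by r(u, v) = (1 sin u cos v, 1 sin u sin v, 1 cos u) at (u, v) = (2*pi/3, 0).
H = -1

With E = 1, F = 0, G = sin(u)^2, L = -sin(u)/Abs(sin(u)), M = 0, N = -sin(u)^3/Abs(sin(u)), assemble
  H = (EN − 2FM + GL) / (2(EG − F²)) = -sin(u)/Abs(sin(u)).
At (u, v) = (2*pi/3, 0): H = -1.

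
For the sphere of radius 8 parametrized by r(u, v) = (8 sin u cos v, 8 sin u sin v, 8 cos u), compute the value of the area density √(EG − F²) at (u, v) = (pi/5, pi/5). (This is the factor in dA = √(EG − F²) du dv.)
√(EG − F²)|_{(pi/5, pi/5)} = 16*sqrt(10 - 2*sqrt(5))

E = 64, F = 0, G = 64*sin(u)^2, so EG − F² = 4096*sin(u)^2. Taking the positive square root: √(EG − F²) = 64*Abs(sin(u)). At (u, v) = (pi/5, pi/5): 16*sqrt(10 - 2*sqrt(5)).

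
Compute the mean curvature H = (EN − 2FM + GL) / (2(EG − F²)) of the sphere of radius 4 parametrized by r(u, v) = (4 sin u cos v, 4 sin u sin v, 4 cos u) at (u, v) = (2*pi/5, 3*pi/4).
H = -1/4

With E = 16, F = 0, G = 16*sin(u)^2, L = -4*sin(u)/Abs(sin(u)), M = 0, N = -4*sin(u)^3/Abs(sin(u)), assemble
  H = (EN − 2FM + GL) / (2(EG − F²)) = -sin(u)/(4*Abs(sin(u))).
At (u, v) = (2*pi/5, 3*pi/4): H = -1/4.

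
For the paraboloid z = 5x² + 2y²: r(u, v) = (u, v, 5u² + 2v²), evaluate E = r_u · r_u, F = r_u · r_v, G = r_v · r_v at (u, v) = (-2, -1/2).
E = 401;  F = 40;  G = 5

Partials: r_u = (1, 0, 10*u), r_v = (0, 1, 4*v). As functions of (u, v):
  E = r_u · r_u = 100*u^2 + 1,
  F = r_u · r_v = 40*u*v,
  G = r_v · r_v = 16*v^2 + 1.
Evaluating at (u, v) = (-2, -1/2): E = 401, F = 40, G = 5.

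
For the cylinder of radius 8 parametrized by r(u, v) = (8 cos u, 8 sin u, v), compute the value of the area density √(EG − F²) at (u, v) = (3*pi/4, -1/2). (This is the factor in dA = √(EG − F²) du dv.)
√(EG − F²)|_{(3*pi/4, -1/2)} = 8

E = 64, F = 0, G = 1, so EG − F² = 64. Taking the positive square root: √(EG − F²) = 8. At (u, v) = (3*pi/4, -1/2): 8.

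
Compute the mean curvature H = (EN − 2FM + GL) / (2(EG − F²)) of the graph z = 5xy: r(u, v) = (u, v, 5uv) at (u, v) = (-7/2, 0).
H = 0

With E = 25*v^2 + 1, F = 25*u*v, G = 25*u^2 + 1, L = 0, M = 5/sqrt(25*u^2 + 25*v^2 + 1), N = 0, assemble
  H = (EN − 2FM + GL) / (2(EG − F²)) = -125*u*v/(25*u^2 + 25*v^2 + 1)^(3/2).
At (u, v) = (-7/2, 0): H = 0.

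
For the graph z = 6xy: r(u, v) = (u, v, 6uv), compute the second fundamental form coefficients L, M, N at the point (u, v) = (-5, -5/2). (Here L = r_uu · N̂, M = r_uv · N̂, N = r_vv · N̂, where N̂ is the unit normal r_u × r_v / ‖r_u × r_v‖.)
L = 0;  M = 3*sqrt(1126)/563;  N = 0

Compute the unit normal N̂(u, v) = (-6*v/sqrt(36*u^2 + 36*v^2 + 1), -6*u/sqrt(36*u^2 + 36*v^2 + 1), 1/sqrt(36*u^2 + 36*v^2 + 1)), and the second partials r_uu, r_uv, r_vv. Take dot products:
  L(u, v) = r_uu · N̂ = 0,
  M(u, v) = r_uv · N̂ = 6/sqrt(36*u^2 + 36*v^2 + 1),
  N(u, v) = r_vv · N̂ = 0.
Evaluating at (u, v) = (-5, -5/2):
  L = 0, M = 3*sqrt(1126)/563, N = 0.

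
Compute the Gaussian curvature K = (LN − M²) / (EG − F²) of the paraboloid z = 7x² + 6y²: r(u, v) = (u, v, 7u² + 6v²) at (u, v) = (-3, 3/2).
K = 168/4363921

Coefficients of the first fundamental form: E = 196*u^2 + 1, F = 168*u*v, G = 144*v^2 + 1.
Coefficients of the second fundamental form: L = 14/sqrt(196*u^2 + 144*v^2 + 1), M = 0, N = 12/sqrt(196*u^2 + 144*v^2 + 1).
Assemble K = (LN − M²)/(EG − F²) = 168/(38416*u^4 + 56448*u^2*v^2 + 392*u^2 + 20736*v^4 + 288*v^2 + 1). At (u, v) = (-3, 3/2): K = 168/4363921.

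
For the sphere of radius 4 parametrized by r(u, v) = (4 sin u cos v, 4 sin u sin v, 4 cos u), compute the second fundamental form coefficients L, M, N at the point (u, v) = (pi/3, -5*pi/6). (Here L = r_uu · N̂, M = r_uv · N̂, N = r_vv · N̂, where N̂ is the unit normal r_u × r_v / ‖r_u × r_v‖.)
L = -4;  M = 0;  N = -3

Compute the unit normal N̂(u, v) = (sin(u)^2*cos(v)/Abs(sin(u)), sin(u)^2*sin(v)/Abs(sin(u)), sin(2*u)/(2*Abs(sin(u)))), and the second partials r_uu, r_uv, r_vv. Take dot products:
  L(u, v) = r_uu · N̂ = -4*sin(u)/Abs(sin(u)),
  M(u, v) = r_uv · N̂ = 0,
  N(u, v) = r_vv · N̂ = -4*sin(u)^3/Abs(sin(u)).
Evaluating at (u, v) = (pi/3, -5*pi/6):
  L = -4, M = 0, N = -3.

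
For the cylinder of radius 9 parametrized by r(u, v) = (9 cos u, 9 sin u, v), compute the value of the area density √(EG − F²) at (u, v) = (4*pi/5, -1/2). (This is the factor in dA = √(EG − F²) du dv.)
√(EG − F²)|_{(4*pi/5, -1/2)} = 9

E = 81, F = 0, G = 1, so EG − F² = 81. Taking the positive square root: √(EG − F²) = 9. At (u, v) = (4*pi/5, -1/2): 9.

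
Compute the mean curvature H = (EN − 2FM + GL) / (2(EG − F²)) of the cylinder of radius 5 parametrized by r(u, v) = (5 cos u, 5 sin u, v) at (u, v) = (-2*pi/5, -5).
H = -1/10

With E = 25, F = 0, G = 1, L = -5, M = 0, N = 0, assemble
  H = (EN − 2FM + GL) / (2(EG − F²)) = -1/10.
At (u, v) = (-2*pi/5, -5): H = -1/10.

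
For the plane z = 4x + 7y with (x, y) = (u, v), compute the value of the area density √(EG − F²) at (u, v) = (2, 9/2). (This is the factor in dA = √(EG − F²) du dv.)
√(EG − F²)|_{(2, 9/2)} = sqrt(66)

E = 17, F = 28, G = 50, so EG − F² = 66. Taking the positive square root: √(EG − F²) = sqrt(66). At (u, v) = (2, 9/2): sqrt(66).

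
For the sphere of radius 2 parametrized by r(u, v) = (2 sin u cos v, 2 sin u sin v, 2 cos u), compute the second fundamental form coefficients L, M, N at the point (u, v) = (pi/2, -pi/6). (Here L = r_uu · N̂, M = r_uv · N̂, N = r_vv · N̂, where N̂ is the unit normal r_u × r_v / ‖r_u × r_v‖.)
L = -2;  M = 0;  N = -2

Compute the unit normal N̂(u, v) = (sin(u)^2*cos(v)/Abs(sin(u)), sin(u)^2*sin(v)/Abs(sin(u)), sin(2*u)/(2*Abs(sin(u)))), and the second partials r_uu, r_uv, r_vv. Take dot products:
  L(u, v) = r_uu · N̂ = -2*sin(u)/Abs(sin(u)),
  M(u, v) = r_uv · N̂ = 0,
  N(u, v) = r_vv · N̂ = -2*sin(u)^3/Abs(sin(u)).
Evaluating at (u, v) = (pi/2, -pi/6):
  L = -2, M = 0, N = -2.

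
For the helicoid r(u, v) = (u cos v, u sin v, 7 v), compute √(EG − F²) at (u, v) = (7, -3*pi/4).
√(EG − F²)|_{(7, -3*pi/4)} = 7*sqrt(2)

E = 1, F = 0, G = u^2 + 49; EG − F² = u^2 + 49; √(EG − F²) = sqrt(u^2 + 49). At the given point: 7*sqrt(2).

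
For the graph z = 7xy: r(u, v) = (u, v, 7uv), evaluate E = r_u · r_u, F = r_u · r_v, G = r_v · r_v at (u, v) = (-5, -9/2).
E = 3973/4;  F = 2205/2;  G = 1226

Partials: r_u = (1, 0, 7*v), r_v = (0, 1, 7*u). As functions of (u, v):
  E = r_u · r_u = 49*v^2 + 1,
  F = r_u · r_v = 49*u*v,
  G = r_v · r_v = 49*u^2 + 1.
Evaluating at (u, v) = (-5, -9/2): E = 3973/4, F = 2205/2, G = 1226.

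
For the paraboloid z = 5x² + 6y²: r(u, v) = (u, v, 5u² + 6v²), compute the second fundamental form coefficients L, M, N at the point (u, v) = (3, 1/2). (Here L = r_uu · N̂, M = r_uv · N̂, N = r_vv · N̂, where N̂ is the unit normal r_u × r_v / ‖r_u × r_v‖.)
L = 10*sqrt(937)/937;  M = 0;  N = 12*sqrt(937)/937

Compute the unit normal N̂(u, v) = (-10*u/sqrt(100*u^2 + 144*v^2 + 1), -12*v/sqrt(100*u^2 + 144*v^2 + 1), 1/sqrt(100*u^2 + 144*v^2 + 1)), and the second partials r_uu, r_uv, r_vv. Take dot products:
  L(u, v) = r_uu · N̂ = 10/sqrt(100*u^2 + 144*v^2 + 1),
  M(u, v) = r_uv · N̂ = 0,
  N(u, v) = r_vv · N̂ = 12/sqrt(100*u^2 + 144*v^2 + 1).
Evaluating at (u, v) = (3, 1/2):
  L = 10*sqrt(937)/937, M = 0, N = 12*sqrt(937)/937.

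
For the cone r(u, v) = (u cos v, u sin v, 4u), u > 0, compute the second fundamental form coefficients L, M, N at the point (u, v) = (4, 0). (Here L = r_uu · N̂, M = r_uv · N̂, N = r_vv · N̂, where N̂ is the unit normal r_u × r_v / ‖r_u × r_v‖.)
L = 0;  M = 0;  N = 16*sqrt(17)/17

Compute the unit normal N̂(u, v) = (-4*sqrt(17)*u*cos(v)/(17*Abs(u)), -4*sqrt(17)*u*sin(v)/(17*Abs(u)), sqrt(17)*u/(17*Abs(u))), and the second partials r_uu, r_uv, r_vv. Take dot products:
  L(u, v) = r_uu · N̂ = 0,
  M(u, v) = r_uv · N̂ = 0,
  N(u, v) = r_vv · N̂ = 4*sqrt(17)*u^2/(17*Abs(u)).
Evaluating at (u, v) = (4, 0):
  L = 0, M = 0, N = 16*sqrt(17)/17.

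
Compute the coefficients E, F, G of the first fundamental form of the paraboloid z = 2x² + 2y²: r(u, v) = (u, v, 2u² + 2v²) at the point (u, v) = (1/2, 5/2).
E = 5;  F = 20;  G = 101

Partials: r_u = (1, 0, 4*u), r_v = (0, 1, 4*v). As functions of (u, v):
  E = r_u · r_u = 16*u^2 + 1,
  F = r_u · r_v = 16*u*v,
  G = r_v · r_v = 16*v^2 + 1.
Evaluating at (u, v) = (1/2, 5/2): E = 5, F = 20, G = 101.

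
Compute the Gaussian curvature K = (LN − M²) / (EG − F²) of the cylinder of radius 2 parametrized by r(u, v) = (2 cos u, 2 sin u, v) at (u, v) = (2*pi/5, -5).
K = 0

Coefficients of the first fundamental form: E = 4, F = 0, G = 1.
Coefficients of the second fundamental form: L = -2, M = 0, N = 0.
Assemble K = (LN − M²)/(EG − F²) = 0. At (u, v) = (2*pi/5, -5): K = 0.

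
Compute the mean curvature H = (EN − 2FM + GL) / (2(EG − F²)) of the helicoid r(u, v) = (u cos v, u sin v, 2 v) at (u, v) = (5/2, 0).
H = 0

With E = 1, F = 0, G = u^2 + 4, L = 0, M = -2/sqrt(u^2 + 4), N = 0, assemble
  H = (EN − 2FM + GL) / (2(EG − F²)) = 0.
At (u, v) = (5/2, 0): H = 0.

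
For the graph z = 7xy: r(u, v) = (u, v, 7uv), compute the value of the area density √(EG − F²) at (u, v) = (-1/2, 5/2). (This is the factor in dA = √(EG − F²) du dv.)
√(EG − F²)|_{(-1/2, 5/2)} = 3*sqrt(142)/2

E = 49*v^2 + 1, F = 49*u*v, G = 49*u^2 + 1, so EG − F² = 49*u^2 + 49*v^2 + 1. Taking the positive square root: √(EG − F²) = sqrt(49*u^2 + 49*v^2 + 1). At (u, v) = (-1/2, 5/2): 3*sqrt(142)/2.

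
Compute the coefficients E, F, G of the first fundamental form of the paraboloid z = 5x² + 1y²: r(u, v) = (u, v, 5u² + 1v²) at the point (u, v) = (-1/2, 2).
E = 26;  F = -20;  G = 17

Partials: r_u = (1, 0, 10*u), r_v = (0, 1, 2*v). As functions of (u, v):
  E = r_u · r_u = 100*u^2 + 1,
  F = r_u · r_v = 20*u*v,
  G = r_v · r_v = 4*v^2 + 1.
Evaluating at (u, v) = (-1/2, 2): E = 26, F = -20, G = 17.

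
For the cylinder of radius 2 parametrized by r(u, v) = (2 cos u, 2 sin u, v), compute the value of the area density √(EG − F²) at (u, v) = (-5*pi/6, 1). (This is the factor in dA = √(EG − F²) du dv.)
√(EG − F²)|_{(-5*pi/6, 1)} = 2

E = 4, F = 0, G = 1, so EG − F² = 4. Taking the positive square root: √(EG − F²) = 2. At (u, v) = (-5*pi/6, 1): 2.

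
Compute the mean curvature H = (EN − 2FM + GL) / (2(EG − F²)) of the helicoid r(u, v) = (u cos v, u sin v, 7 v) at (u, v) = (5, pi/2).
H = 0

With E = 1, F = 0, G = u^2 + 49, L = 0, M = -7/sqrt(u^2 + 49), N = 0, assemble
  H = (EN − 2FM + GL) / (2(EG − F²)) = 0.
At (u, v) = (5, pi/2): H = 0.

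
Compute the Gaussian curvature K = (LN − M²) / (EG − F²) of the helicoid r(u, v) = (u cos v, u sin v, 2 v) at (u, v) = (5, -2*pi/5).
K = -4/841

Coefficients of the first fundamental form: E = 1, F = 0, G = u^2 + 4.
Coefficients of the second fundamental form: L = 0, M = -2/sqrt(u^2 + 4), N = 0.
Assemble K = (LN − M²)/(EG − F²) = -4/(u^2 + 4)^2. At (u, v) = (5, -2*pi/5): K = -4/841.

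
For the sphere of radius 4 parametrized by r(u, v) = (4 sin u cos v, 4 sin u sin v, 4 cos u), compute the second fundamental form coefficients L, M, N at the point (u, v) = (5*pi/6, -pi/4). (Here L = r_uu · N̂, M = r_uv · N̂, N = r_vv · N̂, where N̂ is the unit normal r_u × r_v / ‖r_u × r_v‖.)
L = -4;  M = 0;  N = -1

Compute the unit normal N̂(u, v) = (sin(u)^2*cos(v)/Abs(sin(u)), sin(u)^2*sin(v)/Abs(sin(u)), sin(2*u)/(2*Abs(sin(u)))), and the second partials r_uu, r_uv, r_vv. Take dot products:
  L(u, v) = r_uu · N̂ = -4*sin(u)/Abs(sin(u)),
  M(u, v) = r_uv · N̂ = 0,
  N(u, v) = r_vv · N̂ = -4*sin(u)^3/Abs(sin(u)).
Evaluating at (u, v) = (5*pi/6, -pi/4):
  L = -4, M = 0, N = -1.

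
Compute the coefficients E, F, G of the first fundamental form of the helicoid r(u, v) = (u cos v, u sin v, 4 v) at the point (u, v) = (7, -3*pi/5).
E = 1;  F = 0;  G = 65

Partials: r_u = (cos(v), sin(v), 0), r_v = (-u*sin(v), u*cos(v), 4). As functions of (u, v):
  E = r_u · r_u = 1,
  F = r_u · r_v = 0,
  G = r_v · r_v = u^2 + 16.
Evaluating at (u, v) = (7, -3*pi/5): E = 1, F = 0, G = 65.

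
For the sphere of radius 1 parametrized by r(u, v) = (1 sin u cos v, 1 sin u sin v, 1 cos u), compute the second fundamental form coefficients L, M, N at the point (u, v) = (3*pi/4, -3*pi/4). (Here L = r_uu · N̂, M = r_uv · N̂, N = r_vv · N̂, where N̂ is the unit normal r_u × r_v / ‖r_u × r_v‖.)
L = -1;  M = 0;  N = -1/2

Compute the unit normal N̂(u, v) = (sin(u)^2*cos(v)/Abs(sin(u)), sin(u)^2*sin(v)/Abs(sin(u)), sin(2*u)/(2*Abs(sin(u)))), and the second partials r_uu, r_uv, r_vv. Take dot products:
  L(u, v) = r_uu · N̂ = -sin(u)/Abs(sin(u)),
  M(u, v) = r_uv · N̂ = 0,
  N(u, v) = r_vv · N̂ = -sin(u)^3/Abs(sin(u)).
Evaluating at (u, v) = (3*pi/4, -3*pi/4):
  L = -1, M = 0, N = -1/2.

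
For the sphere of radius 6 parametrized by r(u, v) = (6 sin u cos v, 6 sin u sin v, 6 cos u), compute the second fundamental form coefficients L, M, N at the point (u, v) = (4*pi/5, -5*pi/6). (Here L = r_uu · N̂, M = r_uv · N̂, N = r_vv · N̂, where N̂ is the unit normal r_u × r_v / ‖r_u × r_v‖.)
L = -6;  M = 0;  N = -15/4 + 3*sqrt(5)/4

Compute the unit normal N̂(u, v) = (sin(u)^2*cos(v)/Abs(sin(u)), sin(u)^2*sin(v)/Abs(sin(u)), sin(2*u)/(2*Abs(sin(u)))), and the second partials r_uu, r_uv, r_vv. Take dot products:
  L(u, v) = r_uu · N̂ = -6*sin(u)/Abs(sin(u)),
  M(u, v) = r_uv · N̂ = 0,
  N(u, v) = r_vv · N̂ = -6*sin(u)^3/Abs(sin(u)).
Evaluating at (u, v) = (4*pi/5, -5*pi/6):
  L = -6, M = 0, N = -15/4 + 3*sqrt(5)/4.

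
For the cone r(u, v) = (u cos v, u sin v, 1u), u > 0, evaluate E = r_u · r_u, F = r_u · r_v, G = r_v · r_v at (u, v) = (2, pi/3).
E = 2;  F = 0;  G = 4

Partials: r_u = (cos(v), sin(v), 1), r_v = (-u*sin(v), u*cos(v), 0). As functions of (u, v):
  E = r_u · r_u = 2,
  F = r_u · r_v = 0,
  G = r_v · r_v = u^2.
Evaluating at (u, v) = (2, pi/3): E = 2, F = 0, G = 4.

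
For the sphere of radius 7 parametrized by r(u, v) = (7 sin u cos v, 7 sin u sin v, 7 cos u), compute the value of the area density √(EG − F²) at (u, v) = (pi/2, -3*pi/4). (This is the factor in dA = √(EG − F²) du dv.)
√(EG − F²)|_{(pi/2, -3*pi/4)} = 49

E = 49, F = 0, G = 49*sin(u)^2, so EG − F² = 2401*sin(u)^2. Taking the positive square root: √(EG − F²) = 49*Abs(sin(u)). At (u, v) = (pi/2, -3*pi/4): 49.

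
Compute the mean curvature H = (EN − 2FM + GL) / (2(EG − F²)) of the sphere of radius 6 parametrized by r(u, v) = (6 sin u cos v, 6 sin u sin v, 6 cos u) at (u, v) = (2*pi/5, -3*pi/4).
H = -1/6

With E = 36, F = 0, G = 36*sin(u)^2, L = -6*sin(u)/Abs(sin(u)), M = 0, N = -6*sin(u)^3/Abs(sin(u)), assemble
  H = (EN − 2FM + GL) / (2(EG − F²)) = -sin(u)/(6*Abs(sin(u))).
At (u, v) = (2*pi/5, -3*pi/4): H = -1/6.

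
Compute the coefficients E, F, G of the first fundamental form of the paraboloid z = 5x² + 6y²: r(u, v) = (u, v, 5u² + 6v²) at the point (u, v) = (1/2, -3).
E = 26;  F = -180;  G = 1297

Partials: r_u = (1, 0, 10*u), r_v = (0, 1, 12*v). As functions of (u, v):
  E = r_u · r_u = 100*u^2 + 1,
  F = r_u · r_v = 120*u*v,
  G = r_v · r_v = 144*v^2 + 1.
Evaluating at (u, v) = (1/2, -3): E = 26, F = -180, G = 1297.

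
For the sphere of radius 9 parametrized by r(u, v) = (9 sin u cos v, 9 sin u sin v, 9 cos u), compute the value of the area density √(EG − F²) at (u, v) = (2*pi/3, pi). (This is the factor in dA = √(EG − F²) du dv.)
√(EG − F²)|_{(2*pi/3, pi)} = 81*sqrt(3)/2

E = 81, F = 0, G = 81*sin(u)^2, so EG − F² = 6561*sin(u)^2. Taking the positive square root: √(EG − F²) = 81*Abs(sin(u)). At (u, v) = (2*pi/3, pi): 81*sqrt(3)/2.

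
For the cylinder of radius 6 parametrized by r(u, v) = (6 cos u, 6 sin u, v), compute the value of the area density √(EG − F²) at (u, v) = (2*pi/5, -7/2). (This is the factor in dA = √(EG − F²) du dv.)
√(EG − F²)|_{(2*pi/5, -7/2)} = 6

E = 36, F = 0, G = 1, so EG − F² = 36. Taking the positive square root: √(EG − F²) = 6. At (u, v) = (2*pi/5, -7/2): 6.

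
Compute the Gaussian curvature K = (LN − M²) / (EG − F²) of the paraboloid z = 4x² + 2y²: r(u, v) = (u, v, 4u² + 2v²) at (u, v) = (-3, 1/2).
K = 32/337561

Coefficients of the first fundamental form: E = 64*u^2 + 1, F = 32*u*v, G = 16*v^2 + 1.
Coefficients of the second fundamental form: L = 8/sqrt(64*u^2 + 16*v^2 + 1), M = 0, N = 4/sqrt(64*u^2 + 16*v^2 + 1).
Assemble K = (LN − M²)/(EG − F²) = 32/(4096*u^4 + 2048*u^2*v^2 + 128*u^2 + 256*v^4 + 32*v^2 + 1). At (u, v) = (-3, 1/2): K = 32/337561.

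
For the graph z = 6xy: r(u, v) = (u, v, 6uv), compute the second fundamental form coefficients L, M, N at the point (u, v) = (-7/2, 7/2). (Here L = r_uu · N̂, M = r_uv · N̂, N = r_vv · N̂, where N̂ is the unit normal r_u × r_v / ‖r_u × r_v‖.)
L = 0;  M = 6*sqrt(883)/883;  N = 0

Compute the unit normal N̂(u, v) = (-6*v/sqrt(36*u^2 + 36*v^2 + 1), -6*u/sqrt(36*u^2 + 36*v^2 + 1), 1/sqrt(36*u^2 + 36*v^2 + 1)), and the second partials r_uu, r_uv, r_vv. Take dot products:
  L(u, v) = r_uu · N̂ = 0,
  M(u, v) = r_uv · N̂ = 6/sqrt(36*u^2 + 36*v^2 + 1),
  N(u, v) = r_vv · N̂ = 0.
Evaluating at (u, v) = (-7/2, 7/2):
  L = 0, M = 6*sqrt(883)/883, N = 0.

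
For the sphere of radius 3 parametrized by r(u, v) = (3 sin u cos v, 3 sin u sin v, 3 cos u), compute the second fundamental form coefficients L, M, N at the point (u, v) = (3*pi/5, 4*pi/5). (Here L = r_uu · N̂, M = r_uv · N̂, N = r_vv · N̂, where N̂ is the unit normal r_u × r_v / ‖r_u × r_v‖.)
L = -3;  M = 0;  N = -15/8 - 3*sqrt(5)/8

Compute the unit normal N̂(u, v) = (sin(u)^2*cos(v)/Abs(sin(u)), sin(u)^2*sin(v)/Abs(sin(u)), sin(2*u)/(2*Abs(sin(u)))), and the second partials r_uu, r_uv, r_vv. Take dot products:
  L(u, v) = r_uu · N̂ = -3*sin(u)/Abs(sin(u)),
  M(u, v) = r_uv · N̂ = 0,
  N(u, v) = r_vv · N̂ = -3*sin(u)^3/Abs(sin(u)).
Evaluating at (u, v) = (3*pi/5, 4*pi/5):
  L = -3, M = 0, N = -15/8 - 3*sqrt(5)/8.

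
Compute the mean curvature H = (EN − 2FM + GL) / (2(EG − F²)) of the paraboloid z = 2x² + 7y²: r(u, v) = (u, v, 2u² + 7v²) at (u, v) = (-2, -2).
H = 225*sqrt(849)/80089

With E = 16*u^2 + 1, F = 56*u*v, G = 196*v^2 + 1, L = 4/sqrt(16*u^2 + 196*v^2 + 1), M = 0, N = 14/sqrt(16*u^2 + 196*v^2 + 1), assemble
  H = (EN − 2FM + GL) / (2(EG − F²)) = (112*u^2 + 392*v^2 + 9)/(16*u^2 + 196*v^2 + 1)^(3/2).
At (u, v) = (-2, -2): H = 225*sqrt(849)/80089.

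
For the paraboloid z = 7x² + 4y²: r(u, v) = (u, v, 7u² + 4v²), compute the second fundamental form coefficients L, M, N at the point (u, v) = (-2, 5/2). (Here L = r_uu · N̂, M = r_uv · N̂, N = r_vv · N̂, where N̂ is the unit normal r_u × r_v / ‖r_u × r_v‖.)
L = 14*sqrt(1185)/1185;  M = 0;  N = 8*sqrt(1185)/1185

Compute the unit normal N̂(u, v) = (-14*u/sqrt(196*u^2 + 64*v^2 + 1), -8*v/sqrt(196*u^2 + 64*v^2 + 1), 1/sqrt(196*u^2 + 64*v^2 + 1)), and the second partials r_uu, r_uv, r_vv. Take dot products:
  L(u, v) = r_uu · N̂ = 14/sqrt(196*u^2 + 64*v^2 + 1),
  M(u, v) = r_uv · N̂ = 0,
  N(u, v) = r_vv · N̂ = 8/sqrt(196*u^2 + 64*v^2 + 1).
Evaluating at (u, v) = (-2, 5/2):
  L = 14*sqrt(1185)/1185, M = 0, N = 8*sqrt(1185)/1185.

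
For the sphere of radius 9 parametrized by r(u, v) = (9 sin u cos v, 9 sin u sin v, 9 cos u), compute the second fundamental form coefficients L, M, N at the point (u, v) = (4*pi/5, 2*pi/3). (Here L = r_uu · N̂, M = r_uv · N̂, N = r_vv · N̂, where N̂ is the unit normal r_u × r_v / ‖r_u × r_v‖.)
L = -9;  M = 0;  N = -45/8 + 9*sqrt(5)/8

Compute the unit normal N̂(u, v) = (sin(u)^2*cos(v)/Abs(sin(u)), sin(u)^2*sin(v)/Abs(sin(u)), sin(2*u)/(2*Abs(sin(u)))), and the second partials r_uu, r_uv, r_vv. Take dot products:
  L(u, v) = r_uu · N̂ = -9*sin(u)/Abs(sin(u)),
  M(u, v) = r_uv · N̂ = 0,
  N(u, v) = r_vv · N̂ = -9*sin(u)^3/Abs(sin(u)).
Evaluating at (u, v) = (4*pi/5, 2*pi/3):
  L = -9, M = 0, N = -45/8 + 9*sqrt(5)/8.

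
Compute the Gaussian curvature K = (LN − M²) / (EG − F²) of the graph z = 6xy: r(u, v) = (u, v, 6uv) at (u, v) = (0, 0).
K = -36

Coefficients of the first fundamental form: E = 36*v^2 + 1, F = 36*u*v, G = 36*u^2 + 1.
Coefficients of the second fundamental form: L = 0, M = 6/sqrt(36*u^2 + 36*v^2 + 1), N = 0.
Assemble K = (LN − M²)/(EG − F²) = -36/(1296*u^4 + 2592*u^2*v^2 + 72*u^2 + 1296*v^4 + 72*v^2 + 1). At (u, v) = (0, 0): K = -36.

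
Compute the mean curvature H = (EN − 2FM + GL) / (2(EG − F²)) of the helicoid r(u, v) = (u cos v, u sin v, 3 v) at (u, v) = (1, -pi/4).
H = 0

With E = 1, F = 0, G = u^2 + 9, L = 0, M = -3/sqrt(u^2 + 9), N = 0, assemble
  H = (EN − 2FM + GL) / (2(EG − F²)) = 0.
At (u, v) = (1, -pi/4): H = 0.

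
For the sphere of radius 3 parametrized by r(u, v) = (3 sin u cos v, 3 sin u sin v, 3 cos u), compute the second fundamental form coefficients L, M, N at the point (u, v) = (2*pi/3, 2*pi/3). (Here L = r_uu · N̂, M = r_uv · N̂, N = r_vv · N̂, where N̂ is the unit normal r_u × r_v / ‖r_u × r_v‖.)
L = -3;  M = 0;  N = -9/4

Compute the unit normal N̂(u, v) = (sin(u)^2*cos(v)/Abs(sin(u)), sin(u)^2*sin(v)/Abs(sin(u)), sin(2*u)/(2*Abs(sin(u)))), and the second partials r_uu, r_uv, r_vv. Take dot products:
  L(u, v) = r_uu · N̂ = -3*sin(u)/Abs(sin(u)),
  M(u, v) = r_uv · N̂ = 0,
  N(u, v) = r_vv · N̂ = -3*sin(u)^3/Abs(sin(u)).
Evaluating at (u, v) = (2*pi/3, 2*pi/3):
  L = -3, M = 0, N = -9/4.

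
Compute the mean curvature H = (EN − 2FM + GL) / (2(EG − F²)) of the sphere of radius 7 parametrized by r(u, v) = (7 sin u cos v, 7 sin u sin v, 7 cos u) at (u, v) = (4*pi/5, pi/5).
H = -1/7

With E = 49, F = 0, G = 49*sin(u)^2, L = -7*sin(u)/Abs(sin(u)), M = 0, N = -7*sin(u)^3/Abs(sin(u)), assemble
  H = (EN − 2FM + GL) / (2(EG − F²)) = -sin(u)/(7*Abs(sin(u))).
At (u, v) = (4*pi/5, pi/5): H = -1/7.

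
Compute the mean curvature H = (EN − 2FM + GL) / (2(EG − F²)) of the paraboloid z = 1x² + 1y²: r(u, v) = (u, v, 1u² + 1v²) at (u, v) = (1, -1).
H = 10/27

With E = 4*u^2 + 1, F = 4*u*v, G = 4*v^2 + 1, L = 2/sqrt(4*u^2 + 4*v^2 + 1), M = 0, N = 2/sqrt(4*u^2 + 4*v^2 + 1), assemble
  H = (EN − 2FM + GL) / (2(EG − F²)) = 2*(2*u^2 + 2*v^2 + 1)/(4*u^2 + 4*v^2 + 1)^(3/2).
At (u, v) = (1, -1): H = 10/27.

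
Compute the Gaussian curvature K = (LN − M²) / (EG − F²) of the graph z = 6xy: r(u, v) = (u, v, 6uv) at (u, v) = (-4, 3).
K = -36/811801

Coefficients of the first fundamental form: E = 36*v^2 + 1, F = 36*u*v, G = 36*u^2 + 1.
Coefficients of the second fundamental form: L = 0, M = 6/sqrt(36*u^2 + 36*v^2 + 1), N = 0.
Assemble K = (LN − M²)/(EG − F²) = -36/(1296*u^4 + 2592*u^2*v^2 + 72*u^2 + 1296*v^4 + 72*v^2 + 1). At (u, v) = (-4, 3): K = -36/811801.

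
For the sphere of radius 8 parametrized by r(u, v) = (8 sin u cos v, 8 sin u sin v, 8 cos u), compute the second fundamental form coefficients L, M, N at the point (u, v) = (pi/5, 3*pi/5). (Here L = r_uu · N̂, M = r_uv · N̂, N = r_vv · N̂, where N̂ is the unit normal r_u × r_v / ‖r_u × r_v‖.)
L = -8;  M = 0;  N = -5 + sqrt(5)

Compute the unit normal N̂(u, v) = (sin(u)^2*cos(v)/Abs(sin(u)), sin(u)^2*sin(v)/Abs(sin(u)), sin(2*u)/(2*Abs(sin(u)))), and the second partials r_uu, r_uv, r_vv. Take dot products:
  L(u, v) = r_uu · N̂ = -8*sin(u)/Abs(sin(u)),
  M(u, v) = r_uv · N̂ = 0,
  N(u, v) = r_vv · N̂ = -8*sin(u)^3/Abs(sin(u)).
Evaluating at (u, v) = (pi/5, 3*pi/5):
  L = -8, M = 0, N = -5 + sqrt(5).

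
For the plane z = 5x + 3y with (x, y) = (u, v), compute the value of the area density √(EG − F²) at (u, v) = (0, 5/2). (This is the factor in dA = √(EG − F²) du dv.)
√(EG − F²)|_{(0, 5/2)} = sqrt(35)

E = 26, F = 15, G = 10, so EG − F² = 35. Taking the positive square root: √(EG − F²) = sqrt(35). At (u, v) = (0, 5/2): sqrt(35).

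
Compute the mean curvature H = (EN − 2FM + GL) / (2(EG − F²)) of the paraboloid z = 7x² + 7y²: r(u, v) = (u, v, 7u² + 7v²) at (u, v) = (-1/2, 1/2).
H = 700*sqrt(11)/3267

With E = 196*u^2 + 1, F = 196*u*v, G = 196*v^2 + 1, L = 14/sqrt(196*u^2 + 196*v^2 + 1), M = 0, N = 14/sqrt(196*u^2 + 196*v^2 + 1), assemble
  H = (EN − 2FM + GL) / (2(EG − F²)) = 14*(98*u^2 + 98*v^2 + 1)/(196*u^2 + 196*v^2 + 1)^(3/2).
At (u, v) = (-1/2, 1/2): H = 700*sqrt(11)/3267.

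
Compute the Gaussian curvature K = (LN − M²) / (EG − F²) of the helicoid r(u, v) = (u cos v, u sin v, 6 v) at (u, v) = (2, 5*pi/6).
K = -9/400

Coefficients of the first fundamental form: E = 1, F = 0, G = u^2 + 36.
Coefficients of the second fundamental form: L = 0, M = -6/sqrt(u^2 + 36), N = 0.
Assemble K = (LN − M²)/(EG − F²) = -36/(u^2 + 36)^2. At (u, v) = (2, 5*pi/6): K = -9/400.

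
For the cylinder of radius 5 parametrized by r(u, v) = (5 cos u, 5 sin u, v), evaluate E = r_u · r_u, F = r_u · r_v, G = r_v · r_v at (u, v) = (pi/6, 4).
E = 25;  F = 0;  G = 1

Partials: r_u = (-5*sin(u), 5*cos(u), 0), r_v = (0, 0, 1). As functions of (u, v):
  E = r_u · r_u = 25,
  F = r_u · r_v = 0,
  G = r_v · r_v = 1.
Evaluating at (u, v) = (pi/6, 4): E = 25, F = 0, G = 1.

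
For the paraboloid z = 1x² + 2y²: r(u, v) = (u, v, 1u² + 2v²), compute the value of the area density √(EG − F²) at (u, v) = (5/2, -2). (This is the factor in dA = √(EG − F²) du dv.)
√(EG − F²)|_{(5/2, -2)} = 3*sqrt(10)

E = 4*u^2 + 1, F = 8*u*v, G = 16*v^2 + 1, so EG − F² = 4*u^2 + 16*v^2 + 1. Taking the positive square root: √(EG − F²) = sqrt(4*u^2 + 16*v^2 + 1). At (u, v) = (5/2, -2): 3*sqrt(10).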